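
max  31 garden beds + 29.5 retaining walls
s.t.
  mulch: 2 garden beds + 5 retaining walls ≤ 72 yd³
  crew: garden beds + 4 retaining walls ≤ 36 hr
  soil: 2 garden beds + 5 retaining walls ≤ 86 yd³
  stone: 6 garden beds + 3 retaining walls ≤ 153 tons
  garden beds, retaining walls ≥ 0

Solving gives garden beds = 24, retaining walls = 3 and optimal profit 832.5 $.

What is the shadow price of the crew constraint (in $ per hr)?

4

At the optimum: mulch uses 63 of 72 (slack = 9); crew uses 36 of 36 (binding); soil uses 63 of 86 (slack = 23); stone uses 153 of 153 (binding).
Slack constraints have shadow price 0 (complementary slackness).
From A_Bᵀ y = c: 1·y_crew + 6·y_stone = 31; 4·y_crew + 3·y_stone = 29.5.
Solving: y_crew = 4, y_stone = 4.5.
Shadow price of crew = 4.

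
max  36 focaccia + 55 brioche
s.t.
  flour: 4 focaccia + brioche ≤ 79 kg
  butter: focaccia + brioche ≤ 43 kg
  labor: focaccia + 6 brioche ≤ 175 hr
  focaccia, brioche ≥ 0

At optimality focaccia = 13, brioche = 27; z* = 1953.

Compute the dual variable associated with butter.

Check each constraint at x*: flour 79/79 (tight); butter 40/43 (slack 3); labor 175/175 (tight).
Slack constraints have shadow price 0 (complementary slackness).
From A_Bᵀ y = c: 4·y_flour + 1·y_labor = 36; 1·y_flour + 6·y_labor = 55.
This yields shadow prices y_flour = 7, y_labor = 8.
Shadow price of butter = 0.

0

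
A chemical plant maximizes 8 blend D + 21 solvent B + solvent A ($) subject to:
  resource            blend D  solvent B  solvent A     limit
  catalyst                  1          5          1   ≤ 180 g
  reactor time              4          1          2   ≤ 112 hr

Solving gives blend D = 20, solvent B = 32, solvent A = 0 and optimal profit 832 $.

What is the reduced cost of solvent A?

Both catalyst and reactor time are binding at x*.
Dual feasibility on the basic columns requires 1·y_catalyst + 4·y_reactor time = 8, 5·y_catalyst + 1·y_reactor time = 21.
→ y_catalyst = 4 and y_reactor time = 1.
Reduced cost of solvent A: c₃ − yᵀa₃ = 1 − (4·1 + 1·2) = 1 − 6 = -5.

-5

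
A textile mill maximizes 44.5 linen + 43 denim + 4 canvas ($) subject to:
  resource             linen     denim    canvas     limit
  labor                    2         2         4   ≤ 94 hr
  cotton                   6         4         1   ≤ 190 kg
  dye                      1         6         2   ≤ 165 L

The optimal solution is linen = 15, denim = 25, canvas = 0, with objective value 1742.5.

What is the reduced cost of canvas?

-8

At the optimum: labor uses 80 of 94 (slack = 14); cotton uses 190 of 190 (binding); dye uses 165 of 165 (binding).
Slack constraints have shadow price 0 (complementary slackness).
From A_Bᵀ y = c: 6·y_cotton + 1·y_dye = 44.5; 4·y_cotton + 6·y_dye = 43.
→ y_cotton = 7 and y_dye = 2.5.
Reduced cost of canvas: c₃ − yᵀa₃ = 4 − (7·1 + 2.5·2) = 4 − 12 = -8.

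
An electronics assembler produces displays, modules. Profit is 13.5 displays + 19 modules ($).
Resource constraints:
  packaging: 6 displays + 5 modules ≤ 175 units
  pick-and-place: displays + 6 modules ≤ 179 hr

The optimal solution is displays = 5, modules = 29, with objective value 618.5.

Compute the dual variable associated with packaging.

Both packaging and pick-and-place are binding at x*.
Dual feasibility on the basic columns requires 6·y_packaging + 1·y_pick-and-place = 13.5, 5·y_packaging + 6·y_pick-and-place = 19.
This yields shadow prices y_packaging = 2, y_pick-and-place = 1.5.
Shadow price of packaging = 2.

2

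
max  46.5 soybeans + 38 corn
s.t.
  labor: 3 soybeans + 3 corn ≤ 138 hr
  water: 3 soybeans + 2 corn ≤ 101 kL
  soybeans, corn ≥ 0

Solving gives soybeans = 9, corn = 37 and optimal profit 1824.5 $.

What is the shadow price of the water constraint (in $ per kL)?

Check each constraint at x*: labor 138/138 (tight); water 101/101 (tight).
Dual feasibility on the basic columns requires 3·y_labor + 3·y_water = 46.5, 3·y_labor + 2·y_water = 38.
Solving: y_labor = 7, y_water = 8.5.
Shadow price of water = 8.5.

8.5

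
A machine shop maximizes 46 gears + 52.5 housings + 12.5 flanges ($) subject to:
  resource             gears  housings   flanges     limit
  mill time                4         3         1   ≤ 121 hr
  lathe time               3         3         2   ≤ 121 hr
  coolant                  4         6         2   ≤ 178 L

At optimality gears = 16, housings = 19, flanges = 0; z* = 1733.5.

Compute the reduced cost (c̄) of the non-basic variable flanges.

Check each constraint at x*: mill time 121/121 (tight); lathe time 105/121 (slack 16); coolant 178/178 (tight).
Since lathe time is not tight, its dual is 0.
The binding rows give the dual system: 4·y_mill time + 4·y_coolant = 46 and 3·y_mill time + 6·y_coolant = 52.5.
This yields shadow prices y_mill time = 5.5, y_coolant = 6.
Reduced cost of flanges: c₃ − yᵀa₃ = 12.5 − (5.5·1 + 6·2) = 12.5 − 17.5 = -5.

-5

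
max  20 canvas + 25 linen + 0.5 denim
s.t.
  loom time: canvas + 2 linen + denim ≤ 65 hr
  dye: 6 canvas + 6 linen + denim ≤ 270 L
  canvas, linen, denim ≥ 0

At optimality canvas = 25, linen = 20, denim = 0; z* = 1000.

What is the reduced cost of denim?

Check each constraint at x*: loom time 65/65 (tight); dye 270/270 (tight).
From A_Bᵀ y = c: 1·y_loom time + 6·y_dye = 20; 2·y_loom time + 6·y_dye = 25.
→ y_loom time = 5 and y_dye = 2.5.
Reduced cost of denim: c₃ − yᵀa₃ = 0.5 − (5·1 + 2.5·1) = 0.5 − 7.5 = -7.

-7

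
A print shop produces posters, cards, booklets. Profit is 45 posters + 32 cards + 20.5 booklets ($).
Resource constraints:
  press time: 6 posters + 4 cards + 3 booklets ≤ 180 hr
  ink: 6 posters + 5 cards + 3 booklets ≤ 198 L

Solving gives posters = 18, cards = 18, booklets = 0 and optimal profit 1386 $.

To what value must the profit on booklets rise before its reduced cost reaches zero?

Both press time and ink are binding at x*.
The binding rows give the dual system: 6·y_press time + 6·y_ink = 45 and 4·y_press time + 5·y_ink = 32.
This yields shadow prices y_press time = 5.5, y_ink = 2.
booklets enters the basis when its profit ≥ yᵀa₃ = 5.5·3 + 2·3 = 22.5.

22.5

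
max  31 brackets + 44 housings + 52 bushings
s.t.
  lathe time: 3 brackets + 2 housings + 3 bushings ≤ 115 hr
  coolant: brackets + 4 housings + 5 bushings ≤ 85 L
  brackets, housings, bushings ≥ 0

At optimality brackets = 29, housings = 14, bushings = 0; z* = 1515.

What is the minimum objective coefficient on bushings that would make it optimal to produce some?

At the optimum: lathe time uses 115 of 115 (binding); coolant uses 85 of 85 (binding).
Dual feasibility on the basic columns requires 3·y_lathe time + 1·y_coolant = 31, 2·y_lathe time + 4·y_coolant = 44.
→ y_lathe time = 8 and y_coolant = 7.
bushings enters the basis when its profit ≥ yᵀa₃ = 8·3 + 7·5 = 59.

59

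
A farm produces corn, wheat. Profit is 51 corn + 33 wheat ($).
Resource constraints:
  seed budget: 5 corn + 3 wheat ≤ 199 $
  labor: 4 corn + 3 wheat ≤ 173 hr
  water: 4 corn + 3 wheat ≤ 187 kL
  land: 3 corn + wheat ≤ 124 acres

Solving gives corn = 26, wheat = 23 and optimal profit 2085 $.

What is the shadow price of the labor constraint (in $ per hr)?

4

At the optimum: seed budget uses 199 of 199 (binding); labor uses 173 of 173 (binding); water uses 173 of 187 (slack = 14); land uses 101 of 124 (slack = 23).
Since water, land are not tight, their duals are 0.
Dual feasibility on the basic columns requires 5·y_seed budget + 4·y_labor = 51, 3·y_seed budget + 3·y_labor = 33.
Solving: y_seed budget = 7, y_labor = 4.
Shadow price of labor = 4.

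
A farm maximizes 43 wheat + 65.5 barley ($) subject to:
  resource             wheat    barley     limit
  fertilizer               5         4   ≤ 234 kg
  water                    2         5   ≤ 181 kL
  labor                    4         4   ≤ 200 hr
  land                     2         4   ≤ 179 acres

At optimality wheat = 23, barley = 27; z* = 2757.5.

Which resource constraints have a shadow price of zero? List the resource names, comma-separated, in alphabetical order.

fertilizer, land

fertilizer: 223/234 (slack 11)
water: 181/181 (binding)
labor: 200/200 (binding)
land: 154/179 (slack 25)
By complementary slackness, a constraint with positive slack has shadow price 0 → fertilizer, land.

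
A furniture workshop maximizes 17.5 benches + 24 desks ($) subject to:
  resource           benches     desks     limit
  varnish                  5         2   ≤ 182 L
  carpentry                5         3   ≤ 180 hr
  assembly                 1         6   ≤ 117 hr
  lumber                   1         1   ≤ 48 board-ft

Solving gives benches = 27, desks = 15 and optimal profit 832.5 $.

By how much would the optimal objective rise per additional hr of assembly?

Binding: carpentry and assembly. Non-binding: varnish (17 unused), lumber (6 unused).
Since varnish, lumber are not tight, their duals are 0.
From A_Bᵀ y = c: 5·y_carpentry + 1·y_assembly = 17.5; 3·y_carpentry + 6·y_assembly = 24.
This yields shadow prices y_carpentry = 3, y_assembly = 2.5.
Shadow price of assembly = 2.5.

2.5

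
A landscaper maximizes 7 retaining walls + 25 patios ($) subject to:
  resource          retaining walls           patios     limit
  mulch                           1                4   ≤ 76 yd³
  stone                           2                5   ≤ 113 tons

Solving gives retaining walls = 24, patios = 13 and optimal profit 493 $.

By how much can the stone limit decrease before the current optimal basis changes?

18

Binding constraints: mulch, stone. The basis is B = [[1,4],[2,5]] with det -3.
Per unit decrease in stone, x* moves by d = (-1.3333, 0.3333).
The basis stays optimal until retaining walls reaches 0; allowable decrease = 18 tons.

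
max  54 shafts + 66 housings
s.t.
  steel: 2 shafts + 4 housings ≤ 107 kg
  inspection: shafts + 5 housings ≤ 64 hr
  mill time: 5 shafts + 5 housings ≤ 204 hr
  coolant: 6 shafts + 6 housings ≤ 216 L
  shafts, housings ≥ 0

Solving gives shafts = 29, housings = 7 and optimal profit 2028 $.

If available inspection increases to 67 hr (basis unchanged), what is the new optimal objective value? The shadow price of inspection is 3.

Δb = 3, so new z* = 2028 + (3)·(3) = 2028 + 9 = 2037.

2037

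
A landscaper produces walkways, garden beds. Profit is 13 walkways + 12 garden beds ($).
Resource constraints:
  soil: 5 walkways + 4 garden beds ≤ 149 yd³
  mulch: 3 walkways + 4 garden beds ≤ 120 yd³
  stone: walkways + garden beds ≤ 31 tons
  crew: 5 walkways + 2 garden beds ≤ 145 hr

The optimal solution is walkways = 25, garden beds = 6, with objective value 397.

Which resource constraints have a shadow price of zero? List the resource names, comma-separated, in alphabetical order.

crew, mulch

soil: 149/149 (binding)
mulch: 99/120 (slack 21)
stone: 31/31 (binding)
crew: 137/145 (slack 8)
By complementary slackness, a constraint with positive slack has shadow price 0 → crew, mulch.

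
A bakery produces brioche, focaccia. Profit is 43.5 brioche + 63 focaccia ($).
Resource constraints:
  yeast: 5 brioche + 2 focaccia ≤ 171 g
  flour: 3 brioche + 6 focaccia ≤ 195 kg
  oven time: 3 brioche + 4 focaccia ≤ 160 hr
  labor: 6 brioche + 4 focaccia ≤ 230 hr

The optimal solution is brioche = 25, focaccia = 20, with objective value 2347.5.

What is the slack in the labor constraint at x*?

labor used = 6·25 + 4·20 = 230; slack = 230 − 230 = 0.

0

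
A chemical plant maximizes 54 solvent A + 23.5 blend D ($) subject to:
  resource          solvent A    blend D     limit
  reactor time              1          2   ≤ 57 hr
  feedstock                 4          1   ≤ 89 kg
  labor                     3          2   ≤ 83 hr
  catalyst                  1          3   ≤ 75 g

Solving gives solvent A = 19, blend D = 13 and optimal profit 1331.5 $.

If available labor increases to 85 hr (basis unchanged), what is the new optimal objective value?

1347.5

At the optimum: reactor time uses 45 of 57 (slack = 12); feedstock uses 89 of 89 (binding); labor uses 83 of 83 (binding); catalyst uses 58 of 75 (slack = 17).
Since reactor time, catalyst are not tight, their duals are 0.
From A_Bᵀ y = c: 4·y_feedstock + 3·y_labor = 54; 1·y_feedstock + 2·y_labor = 23.5.
→ y_feedstock = 7.5 and y_labor = 8.
Δz = y_labor·Δb = 8 × (2) = 16, so new z* = 1331.5 + 16 = 1347.5.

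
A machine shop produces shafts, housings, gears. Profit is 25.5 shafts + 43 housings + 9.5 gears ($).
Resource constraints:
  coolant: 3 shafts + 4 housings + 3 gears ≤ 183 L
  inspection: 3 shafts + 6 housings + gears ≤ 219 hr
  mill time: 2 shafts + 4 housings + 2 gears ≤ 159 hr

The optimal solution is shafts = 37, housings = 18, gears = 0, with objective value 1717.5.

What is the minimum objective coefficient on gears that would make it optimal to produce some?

Check each constraint at x*: coolant 183/183 (tight); inspection 219/219 (tight); mill time 146/159 (slack 13).
By complementary slackness, y = 0 for the non-binding constraint.
The binding rows give the dual system: 3·y_coolant + 3·y_inspection = 25.5 and 4·y_coolant + 6·y_inspection = 43.
Solving: y_coolant = 4, y_inspection = 4.5.
gears enters the basis when its profit ≥ yᵀa₃ = 4·3 + 4.5·1 = 16.5.

16.5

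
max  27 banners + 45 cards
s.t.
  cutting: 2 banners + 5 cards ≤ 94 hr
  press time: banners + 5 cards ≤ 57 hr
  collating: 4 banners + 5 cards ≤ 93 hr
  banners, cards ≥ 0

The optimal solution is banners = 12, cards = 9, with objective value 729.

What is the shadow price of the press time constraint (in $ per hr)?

3

Check each constraint at x*: cutting 69/94 (slack 25); press time 57/57 (tight); collating 93/93 (tight).
Since cutting is not tight, its dual is 0.
The binding rows give the dual system: 1·y_press time + 4·y_collating = 27 and 5·y_press time + 5·y_collating = 45.
This yields shadow prices y_press time = 3, y_collating = 6.
Shadow price of press time = 3.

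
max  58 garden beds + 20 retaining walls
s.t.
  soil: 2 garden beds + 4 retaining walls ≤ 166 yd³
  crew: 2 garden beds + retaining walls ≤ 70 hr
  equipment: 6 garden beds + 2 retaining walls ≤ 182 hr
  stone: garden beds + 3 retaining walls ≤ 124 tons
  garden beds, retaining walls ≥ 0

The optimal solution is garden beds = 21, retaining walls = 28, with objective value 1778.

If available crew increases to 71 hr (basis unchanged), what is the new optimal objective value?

At the optimum: soil uses 154 of 166 (slack = 12); crew uses 70 of 70 (binding); equipment uses 182 of 182 (binding); stone uses 105 of 124 (slack = 19).
Slack constraints have shadow price 0 (complementary slackness).
From A_Bᵀ y = c: 2·y_crew + 6·y_equipment = 58; 1·y_crew + 2·y_equipment = 20.
This yields shadow prices y_crew = 2, y_equipment = 9.
Δz = y_crew·Δb = 2 × (1) = 2, so new z* = 1778 + 2 = 1780.

1780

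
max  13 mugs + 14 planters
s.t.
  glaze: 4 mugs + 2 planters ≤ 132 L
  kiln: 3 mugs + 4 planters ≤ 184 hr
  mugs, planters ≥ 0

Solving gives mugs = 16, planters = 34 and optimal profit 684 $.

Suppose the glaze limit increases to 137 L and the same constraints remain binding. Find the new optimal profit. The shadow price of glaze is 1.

689

Δb = 5, so new z* = 684 + (1)·(5) = 684 + 5 = 689.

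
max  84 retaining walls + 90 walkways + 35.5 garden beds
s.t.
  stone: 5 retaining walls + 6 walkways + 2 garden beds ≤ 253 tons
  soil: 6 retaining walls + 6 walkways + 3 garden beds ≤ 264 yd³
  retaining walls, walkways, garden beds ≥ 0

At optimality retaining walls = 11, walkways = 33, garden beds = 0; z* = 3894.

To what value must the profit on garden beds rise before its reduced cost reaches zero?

Both stone and soil are binding at x*.
The binding rows give the dual system: 5·y_stone + 6·y_soil = 84 and 6·y_stone + 6·y_soil = 90.
→ y_stone = 6 and y_soil = 9.
garden beds enters the basis when its profit ≥ yᵀa₃ = 6·2 + 9·3 = 39.

39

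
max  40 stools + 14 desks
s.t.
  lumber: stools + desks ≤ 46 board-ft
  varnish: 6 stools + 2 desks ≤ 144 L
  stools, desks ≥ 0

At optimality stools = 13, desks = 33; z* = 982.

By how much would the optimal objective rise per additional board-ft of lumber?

1

At the optimum: lumber uses 46 of 46 (binding); varnish uses 144 of 144 (binding).
From A_Bᵀ y = c: 1·y_lumber + 6·y_varnish = 40; 1·y_lumber + 2·y_varnish = 14.
This yields shadow prices y_lumber = 1, y_varnish = 6.5.
Shadow price of lumber = 1.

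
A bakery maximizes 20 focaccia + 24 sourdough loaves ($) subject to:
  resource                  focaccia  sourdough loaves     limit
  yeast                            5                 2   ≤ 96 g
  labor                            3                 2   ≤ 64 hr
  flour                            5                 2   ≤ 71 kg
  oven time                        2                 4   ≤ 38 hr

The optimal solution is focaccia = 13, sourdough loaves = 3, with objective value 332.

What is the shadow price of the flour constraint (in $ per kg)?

2

Binding: flour and oven time. Non-binding: yeast (25 unused), labor (19 unused).
Slack constraints have shadow price 0 (complementary slackness).
The binding rows give the dual system: 5·y_flour + 2·y_oven time = 20 and 2·y_flour + 4·y_oven time = 24.
This yields shadow prices y_flour = 2, y_oven time = 5.
Shadow price of flour = 2.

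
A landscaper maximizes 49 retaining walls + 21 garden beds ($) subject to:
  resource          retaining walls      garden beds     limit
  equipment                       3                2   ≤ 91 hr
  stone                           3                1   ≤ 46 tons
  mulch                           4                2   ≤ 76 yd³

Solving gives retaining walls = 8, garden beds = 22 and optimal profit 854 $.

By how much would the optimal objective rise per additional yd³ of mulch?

Check each constraint at x*: equipment 68/91 (slack 23); stone 46/46 (tight); mulch 76/76 (tight).
By complementary slackness, y = 0 for the non-binding constraint.
Dual feasibility on the basic columns requires 3·y_stone + 4·y_mulch = 49, 1·y_stone + 2·y_mulch = 21.
This yields shadow prices y_stone = 7, y_mulch = 7.
Shadow price of mulch = 7.

7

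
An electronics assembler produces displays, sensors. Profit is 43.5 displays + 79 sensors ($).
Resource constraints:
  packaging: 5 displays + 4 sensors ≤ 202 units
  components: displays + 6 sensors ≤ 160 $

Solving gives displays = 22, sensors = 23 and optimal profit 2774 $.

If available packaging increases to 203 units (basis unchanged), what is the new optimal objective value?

Both packaging and components are binding at x*.
The binding rows give the dual system: 5·y_packaging + 1·y_components = 43.5 and 4·y_packaging + 6·y_components = 79.
→ y_packaging = 7 and y_components = 8.5.
Δz = y_packaging·Δb = 7 × (1) = 7, so new z* = 2774 + 7 = 2781.

2781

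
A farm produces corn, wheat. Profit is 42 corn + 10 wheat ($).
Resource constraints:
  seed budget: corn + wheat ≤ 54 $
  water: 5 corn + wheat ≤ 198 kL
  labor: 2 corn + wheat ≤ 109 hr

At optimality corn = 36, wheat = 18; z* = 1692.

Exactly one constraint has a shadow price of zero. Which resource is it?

labor

seed budget: 54/54 (binding)
water: 198/198 (binding)
labor: 90/109 (slack 19)
By complementary slackness, a constraint with positive slack has shadow price 0 → labor.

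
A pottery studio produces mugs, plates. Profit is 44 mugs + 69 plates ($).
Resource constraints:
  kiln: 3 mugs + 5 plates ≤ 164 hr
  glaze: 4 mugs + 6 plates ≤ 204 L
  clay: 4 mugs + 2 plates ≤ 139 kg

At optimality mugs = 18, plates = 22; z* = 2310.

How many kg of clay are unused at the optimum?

clay used = 4·18 + 2·22 = 116; slack = 139 − 116 = 23.

23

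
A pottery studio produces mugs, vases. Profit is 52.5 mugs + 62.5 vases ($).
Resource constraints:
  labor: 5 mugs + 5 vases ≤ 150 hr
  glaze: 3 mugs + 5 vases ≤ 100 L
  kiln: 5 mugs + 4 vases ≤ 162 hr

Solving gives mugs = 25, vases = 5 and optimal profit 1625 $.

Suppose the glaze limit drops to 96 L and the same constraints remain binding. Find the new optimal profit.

Binding: labor and glaze. Non-binding: kiln (17 unused).
Slack constraints have shadow price 0 (complementary slackness).
The binding rows give the dual system: 5·y_labor + 3·y_glaze = 52.5 and 5·y_labor + 5·y_glaze = 62.5.
Solving: y_labor = 7.5, y_glaze = 5.
Δz = y_glaze·Δb = 5 × (-4) = -20, so new z* = 1625 − 20 = 1605.

1605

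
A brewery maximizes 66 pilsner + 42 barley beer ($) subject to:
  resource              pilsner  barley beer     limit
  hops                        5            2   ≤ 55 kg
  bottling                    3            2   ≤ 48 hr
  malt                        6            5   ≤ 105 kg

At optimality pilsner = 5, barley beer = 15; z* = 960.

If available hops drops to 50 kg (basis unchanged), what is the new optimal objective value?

Check each constraint at x*: hops 55/55 (tight); bottling 45/48 (slack 3); malt 105/105 (tight).
Slack constraints have shadow price 0 (complementary slackness).
From A_Bᵀ y = c: 5·y_hops + 6·y_malt = 66; 2·y_hops + 5·y_malt = 42.
Solving: y_hops = 6, y_malt = 6.
Δz = y_hops·Δb = 6 × (-5) = -30, so new z* = 960 − 30 = 930.

930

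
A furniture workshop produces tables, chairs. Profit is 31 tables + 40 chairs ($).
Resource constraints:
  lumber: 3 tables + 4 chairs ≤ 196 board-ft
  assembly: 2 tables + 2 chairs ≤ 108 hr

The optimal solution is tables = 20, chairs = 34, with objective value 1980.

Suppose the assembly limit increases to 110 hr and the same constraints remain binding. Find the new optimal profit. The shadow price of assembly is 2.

1984

Δb = 2, so new z* = 1980 + (2)·(2) = 1980 + 4 = 1984.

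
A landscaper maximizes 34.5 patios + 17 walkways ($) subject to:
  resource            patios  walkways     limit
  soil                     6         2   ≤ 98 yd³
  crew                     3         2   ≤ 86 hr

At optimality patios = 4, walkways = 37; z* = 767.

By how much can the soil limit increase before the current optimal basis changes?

Binding constraints: soil, crew. The basis is B = [[6,2],[3,2]] with det 6.
Per unit increase in soil, x* moves by d = (0.3333, -0.5).
The basis stays optimal until walkways reaches 0; allowable increase = 74 yd³.

74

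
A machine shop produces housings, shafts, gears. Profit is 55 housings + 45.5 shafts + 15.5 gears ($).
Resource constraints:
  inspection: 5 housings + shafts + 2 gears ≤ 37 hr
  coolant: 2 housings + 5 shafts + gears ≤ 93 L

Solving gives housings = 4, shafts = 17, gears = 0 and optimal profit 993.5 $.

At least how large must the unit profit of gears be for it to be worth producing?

Check each constraint at x*: inspection 37/37 (tight); coolant 93/93 (tight).
From A_Bᵀ y = c: 5·y_inspection + 2·y_coolant = 55; 1·y_inspection + 5·y_coolant = 45.5.
This yields shadow prices y_inspection = 8, y_coolant = 7.5.
gears enters the basis when its profit ≥ yᵀa₃ = 8·2 + 7.5·1 = 23.5.

23.5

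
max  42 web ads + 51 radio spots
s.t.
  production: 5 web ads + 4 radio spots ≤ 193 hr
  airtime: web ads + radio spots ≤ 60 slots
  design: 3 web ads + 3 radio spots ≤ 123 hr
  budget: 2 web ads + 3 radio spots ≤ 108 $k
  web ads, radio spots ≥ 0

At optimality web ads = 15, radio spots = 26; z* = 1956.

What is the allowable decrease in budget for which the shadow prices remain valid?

Binding constraints: design, budget. The basis is B = [[3,3],[2,3]] with det 3.
Per unit decrease in budget, x* moves by d = (1, -1).
The basis stays optimal until production becomes binding; allowable decrease = 14 $k.

14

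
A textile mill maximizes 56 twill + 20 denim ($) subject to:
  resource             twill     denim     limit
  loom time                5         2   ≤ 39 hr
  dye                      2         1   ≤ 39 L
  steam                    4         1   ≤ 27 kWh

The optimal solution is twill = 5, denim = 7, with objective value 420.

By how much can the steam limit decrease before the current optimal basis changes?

7.5

Binding constraints: loom time, steam. The basis is B = [[5,2],[4,1]] with det -3.
Per unit decrease in steam, x* moves by d = (-0.6667, 1.6667).
The basis stays optimal until twill reaches 0; allowable decrease = 7.5 kWh.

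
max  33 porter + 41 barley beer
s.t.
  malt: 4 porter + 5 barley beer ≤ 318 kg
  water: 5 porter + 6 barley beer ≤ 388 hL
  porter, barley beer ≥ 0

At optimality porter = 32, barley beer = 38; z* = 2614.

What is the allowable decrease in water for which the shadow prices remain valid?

Binding constraints: malt, water. The basis is B = [[4,5],[5,6]] with det -1.
Per unit decrease in water, x* moves by d = (-5, 4).
The basis stays optimal until porter reaches 0; allowable decrease = 6.4 hL.

6.4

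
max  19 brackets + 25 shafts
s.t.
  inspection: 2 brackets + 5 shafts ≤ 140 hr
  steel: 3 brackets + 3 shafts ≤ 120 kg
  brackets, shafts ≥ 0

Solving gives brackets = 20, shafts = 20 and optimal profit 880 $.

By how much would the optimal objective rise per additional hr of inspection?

2

At the optimum: inspection uses 140 of 140 (binding); steel uses 120 of 120 (binding).
Dual feasibility on the basic columns requires 2·y_inspection + 3·y_steel = 19, 5·y_inspection + 3·y_steel = 25.
→ y_inspection = 2 and y_steel = 5.
Shadow price of inspection = 2.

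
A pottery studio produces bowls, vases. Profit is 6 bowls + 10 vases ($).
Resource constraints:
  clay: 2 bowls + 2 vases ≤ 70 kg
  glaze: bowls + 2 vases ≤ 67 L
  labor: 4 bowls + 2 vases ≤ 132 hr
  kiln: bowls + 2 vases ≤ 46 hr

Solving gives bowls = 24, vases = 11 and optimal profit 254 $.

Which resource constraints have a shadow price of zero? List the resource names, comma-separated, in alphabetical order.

glaze, labor

clay: 70/70 (binding)
glaze: 46/67 (slack 21)
labor: 118/132 (slack 14)
kiln: 46/46 (binding)
By complementary slackness, a constraint with positive slack has shadow price 0 → glaze, labor.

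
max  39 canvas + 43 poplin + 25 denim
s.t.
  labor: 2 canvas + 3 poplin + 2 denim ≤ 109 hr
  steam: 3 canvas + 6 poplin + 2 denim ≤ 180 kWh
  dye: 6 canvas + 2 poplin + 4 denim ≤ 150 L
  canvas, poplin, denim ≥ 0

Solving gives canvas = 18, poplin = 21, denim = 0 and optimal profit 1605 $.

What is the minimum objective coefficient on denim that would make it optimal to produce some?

Check each constraint at x*: labor 99/109 (slack 10); steam 180/180 (tight); dye 150/150 (tight).
By complementary slackness, y = 0 for the non-binding constraint.
Dual feasibility on the basic columns requires 3·y_steam + 6·y_dye = 39, 6·y_steam + 2·y_dye = 43.
Solving: y_steam = 6, y_dye = 3.5.
denim enters the basis when its profit ≥ yᵀa₃ = 6·2 + 3.5·4 = 26.

26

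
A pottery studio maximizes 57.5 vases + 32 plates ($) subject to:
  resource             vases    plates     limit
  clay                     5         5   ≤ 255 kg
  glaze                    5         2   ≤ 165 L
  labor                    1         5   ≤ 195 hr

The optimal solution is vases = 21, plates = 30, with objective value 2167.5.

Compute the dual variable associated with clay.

At the optimum: clay uses 255 of 255 (binding); glaze uses 165 of 165 (binding); labor uses 171 of 195 (slack = 24).
Slack constraints have shadow price 0 (complementary slackness).
Dual feasibility on the basic columns requires 5·y_clay + 5·y_glaze = 57.5, 5·y_clay + 2·y_glaze = 32.
→ y_clay = 3 and y_glaze = 8.5.
Shadow price of clay = 3.

3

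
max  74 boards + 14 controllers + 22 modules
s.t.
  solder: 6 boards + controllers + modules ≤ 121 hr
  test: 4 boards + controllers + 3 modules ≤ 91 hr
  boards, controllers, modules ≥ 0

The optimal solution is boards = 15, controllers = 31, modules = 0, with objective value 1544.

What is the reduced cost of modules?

Check each constraint at x*: solder 121/121 (tight); test 91/91 (tight).
Dual feasibility on the basic columns requires 6·y_solder + 4·y_test = 74, 1·y_solder + 1·y_test = 14.
Solving: y_solder = 9, y_test = 5.
Reduced cost of modules: c₃ − yᵀa₃ = 22 − (9·1 + 5·3) = 22 − 24 = -2.

-2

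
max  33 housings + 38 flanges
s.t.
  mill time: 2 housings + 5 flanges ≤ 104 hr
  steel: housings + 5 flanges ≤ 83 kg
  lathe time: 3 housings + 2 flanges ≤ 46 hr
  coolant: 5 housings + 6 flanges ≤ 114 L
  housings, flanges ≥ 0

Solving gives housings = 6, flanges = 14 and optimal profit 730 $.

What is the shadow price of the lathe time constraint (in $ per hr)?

1

At the optimum: mill time uses 82 of 104 (slack = 22); steel uses 76 of 83 (slack = 7); lathe time uses 46 of 46 (binding); coolant uses 114 of 114 (binding).
Since mill time, steel are not tight, their duals are 0.
Dual feasibility on the basic columns requires 3·y_lathe time + 5·y_coolant = 33, 2·y_lathe time + 6·y_coolant = 38.
This yields shadow prices y_lathe time = 1, y_coolant = 6.
Shadow price of lathe time = 1.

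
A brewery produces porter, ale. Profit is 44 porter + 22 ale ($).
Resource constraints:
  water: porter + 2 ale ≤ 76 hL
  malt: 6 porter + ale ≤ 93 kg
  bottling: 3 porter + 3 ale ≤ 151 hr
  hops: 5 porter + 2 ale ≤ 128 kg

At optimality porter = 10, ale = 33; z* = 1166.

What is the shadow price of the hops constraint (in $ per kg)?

0

At the optimum: water uses 76 of 76 (binding); malt uses 93 of 93 (binding); bottling uses 129 of 151 (slack = 22); hops uses 116 of 128 (slack = 12).
By complementary slackness, y = 0 for the non-binding constraints.
The binding rows give the dual system: 1·y_water + 6·y_malt = 44 and 2·y_water + 1·y_malt = 22.
Solving: y_water = 8, y_malt = 6.
Shadow price of hops = 0.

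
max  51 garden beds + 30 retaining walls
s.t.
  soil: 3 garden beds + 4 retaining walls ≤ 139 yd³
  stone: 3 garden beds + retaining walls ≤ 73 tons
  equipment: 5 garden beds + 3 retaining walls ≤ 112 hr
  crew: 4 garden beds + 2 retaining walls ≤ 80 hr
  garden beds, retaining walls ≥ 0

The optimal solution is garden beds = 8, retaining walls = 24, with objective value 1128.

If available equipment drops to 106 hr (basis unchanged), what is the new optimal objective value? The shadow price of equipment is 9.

1074

Δb = -6, so new z* = 1128 + (9)·(-6) = 1128 − 54 = 1074.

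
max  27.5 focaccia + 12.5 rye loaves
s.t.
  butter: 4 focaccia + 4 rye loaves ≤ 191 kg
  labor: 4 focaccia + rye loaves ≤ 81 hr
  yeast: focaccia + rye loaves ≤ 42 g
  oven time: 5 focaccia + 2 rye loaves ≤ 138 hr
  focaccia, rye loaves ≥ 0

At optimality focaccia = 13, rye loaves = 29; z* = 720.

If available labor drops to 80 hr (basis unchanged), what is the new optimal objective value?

Binding: labor and yeast. Non-binding: butter (23 unused), oven time (15 unused).
Slack constraints have shadow price 0 (complementary slackness).
Dual feasibility on the basic columns requires 4·y_labor + 1·y_yeast = 27.5, 1·y_labor + 1·y_yeast = 12.5.
→ y_labor = 5 and y_yeast = 7.5.
Δz = y_labor·Δb = 5 × (-1) = -5, so new z* = 720 − 5 = 715.

715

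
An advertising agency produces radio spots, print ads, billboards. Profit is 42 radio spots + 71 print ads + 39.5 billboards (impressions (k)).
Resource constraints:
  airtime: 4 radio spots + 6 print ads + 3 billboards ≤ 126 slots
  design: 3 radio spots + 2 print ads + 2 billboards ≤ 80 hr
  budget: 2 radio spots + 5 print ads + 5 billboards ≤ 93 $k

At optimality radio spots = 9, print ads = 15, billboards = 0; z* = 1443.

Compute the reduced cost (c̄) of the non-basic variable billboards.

-6

At the optimum: airtime uses 126 of 126 (binding); design uses 57 of 80 (slack = 23); budget uses 93 of 93 (binding).
By complementary slackness, y = 0 for the non-binding constraint.
The binding rows give the dual system: 4·y_airtime + 2·y_budget = 42 and 6·y_airtime + 5·y_budget = 71.
→ y_airtime = 8.5 and y_budget = 4.
Reduced cost of billboards: c₃ − yᵀa₃ = 39.5 − (8.5·3 + 4·5) = 39.5 − 45.5 = -6.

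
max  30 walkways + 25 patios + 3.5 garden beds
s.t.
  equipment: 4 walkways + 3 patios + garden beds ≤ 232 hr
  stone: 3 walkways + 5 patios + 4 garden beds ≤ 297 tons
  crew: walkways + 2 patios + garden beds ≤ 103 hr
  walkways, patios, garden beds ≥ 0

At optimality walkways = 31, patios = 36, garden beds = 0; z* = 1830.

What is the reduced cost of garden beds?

-5.5

Check each constraint at x*: equipment 232/232 (tight); stone 273/297 (slack 24); crew 103/103 (tight).
Since stone is not tight, its dual is 0.
Dual feasibility on the basic columns requires 4·y_equipment + 1·y_crew = 30, 3·y_equipment + 2·y_crew = 25.
Solving: y_equipment = 7, y_crew = 2.
Reduced cost of garden beds: c₃ − yᵀa₃ = 3.5 − (7·1 + 2·1) = 3.5 − 9 = -5.5.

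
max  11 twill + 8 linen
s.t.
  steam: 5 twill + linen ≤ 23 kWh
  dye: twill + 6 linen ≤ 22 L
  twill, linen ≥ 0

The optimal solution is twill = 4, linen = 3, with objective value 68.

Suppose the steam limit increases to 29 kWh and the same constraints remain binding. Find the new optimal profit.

Check each constraint at x*: steam 23/23 (tight); dye 22/22 (tight).
The binding rows give the dual system: 5·y_steam + 1·y_dye = 11 and 1·y_steam + 6·y_dye = 8.
Solving: y_steam = 2, y_dye = 1.
Δz = y_steam·Δb = 2 × (6) = 12, so new z* = 68 + 12 = 80.

80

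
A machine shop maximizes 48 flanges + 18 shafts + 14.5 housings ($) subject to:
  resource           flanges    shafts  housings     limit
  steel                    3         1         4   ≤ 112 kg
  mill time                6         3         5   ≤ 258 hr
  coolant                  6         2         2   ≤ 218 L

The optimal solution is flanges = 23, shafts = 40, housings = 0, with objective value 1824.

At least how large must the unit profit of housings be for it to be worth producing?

22

At the optimum: steel uses 109 of 112 (slack = 3); mill time uses 258 of 258 (binding); coolant uses 218 of 218 (binding).
Since steel is not tight, its dual is 0.
The binding rows give the dual system: 6·y_mill time + 6·y_coolant = 48 and 3·y_mill time + 2·y_coolant = 18.
→ y_mill time = 2 and y_coolant = 6.
housings enters the basis when its profit ≥ yᵀa₃ = 2·5 + 6·2 = 22.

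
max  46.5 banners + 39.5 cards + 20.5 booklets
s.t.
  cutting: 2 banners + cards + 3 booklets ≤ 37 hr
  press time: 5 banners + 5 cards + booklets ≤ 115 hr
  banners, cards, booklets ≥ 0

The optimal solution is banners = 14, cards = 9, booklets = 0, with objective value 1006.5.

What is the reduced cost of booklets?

-7

Check each constraint at x*: cutting 37/37 (tight); press time 115/115 (tight).
The binding rows give the dual system: 2·y_cutting + 5·y_press time = 46.5 and 1·y_cutting + 5·y_press time = 39.5.
This yields shadow prices y_cutting = 7, y_press time = 6.5.
Reduced cost of booklets: c₃ − yᵀa₃ = 20.5 − (7·3 + 6.5·1) = 20.5 − 27.5 = -7.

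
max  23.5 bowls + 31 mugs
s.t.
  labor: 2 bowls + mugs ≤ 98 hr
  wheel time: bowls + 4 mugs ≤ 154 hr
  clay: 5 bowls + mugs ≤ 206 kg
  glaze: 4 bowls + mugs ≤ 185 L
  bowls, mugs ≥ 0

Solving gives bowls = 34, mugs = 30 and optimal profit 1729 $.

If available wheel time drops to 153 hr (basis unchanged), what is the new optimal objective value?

Binding: labor and wheel time. Non-binding: clay (6 unused), glaze (19 unused).
Slack constraints have shadow price 0 (complementary slackness).
From A_Bᵀ y = c: 2·y_labor + 1·y_wheel time = 23.5; 1·y_labor + 4·y_wheel time = 31.
This yields shadow prices y_labor = 9, y_wheel time = 5.5.
Δz = y_wheel time·Δb = 5.5 × (-1) = -5.5, so new z* = 1729 − 5.5 = 1723.5.

1723.5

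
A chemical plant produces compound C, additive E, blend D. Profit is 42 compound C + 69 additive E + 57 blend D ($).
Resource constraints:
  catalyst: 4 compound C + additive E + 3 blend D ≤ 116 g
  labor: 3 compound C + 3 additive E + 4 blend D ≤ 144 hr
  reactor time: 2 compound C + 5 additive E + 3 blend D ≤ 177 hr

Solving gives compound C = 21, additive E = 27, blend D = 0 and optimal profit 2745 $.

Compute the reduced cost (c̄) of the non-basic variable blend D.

Binding: labor and reactor time. Non-binding: catalyst (5 unused).
Slack constraints have shadow price 0 (complementary slackness).
From A_Bᵀ y = c: 3·y_labor + 2·y_reactor time = 42; 3·y_labor + 5·y_reactor time = 69.
→ y_labor = 8 and y_reactor time = 9.
Reduced cost of blend D: c₃ − yᵀa₃ = 57 − (8·4 + 9·3) = 57 − 59 = -2.

-2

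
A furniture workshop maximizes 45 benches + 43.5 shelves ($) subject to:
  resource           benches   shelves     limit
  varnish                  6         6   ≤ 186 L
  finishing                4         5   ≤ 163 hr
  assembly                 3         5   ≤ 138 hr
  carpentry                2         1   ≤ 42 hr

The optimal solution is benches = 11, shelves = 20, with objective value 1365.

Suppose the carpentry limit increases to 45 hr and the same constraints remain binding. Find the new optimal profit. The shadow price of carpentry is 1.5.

1369.5

Δb = 3, so new z* = 1365 + (1.5)·(3) = 1365 + 4.5 = 1369.5.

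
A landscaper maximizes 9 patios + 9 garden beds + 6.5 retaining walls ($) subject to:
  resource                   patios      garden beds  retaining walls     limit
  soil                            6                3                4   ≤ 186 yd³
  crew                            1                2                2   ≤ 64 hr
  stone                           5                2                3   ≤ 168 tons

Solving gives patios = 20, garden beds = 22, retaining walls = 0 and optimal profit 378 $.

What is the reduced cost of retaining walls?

-3.5

At the optimum: soil uses 186 of 186 (binding); crew uses 64 of 64 (binding); stone uses 144 of 168 (slack = 24).
Since stone is not tight, its dual is 0.
Dual feasibility on the basic columns requires 6·y_soil + 1·y_crew = 9, 3·y_soil + 2·y_crew = 9.
→ y_soil = 1 and y_crew = 3.
Reduced cost of retaining walls: c₃ − yᵀa₃ = 6.5 − (1·4 + 3·2) = 6.5 − 10 = -3.5.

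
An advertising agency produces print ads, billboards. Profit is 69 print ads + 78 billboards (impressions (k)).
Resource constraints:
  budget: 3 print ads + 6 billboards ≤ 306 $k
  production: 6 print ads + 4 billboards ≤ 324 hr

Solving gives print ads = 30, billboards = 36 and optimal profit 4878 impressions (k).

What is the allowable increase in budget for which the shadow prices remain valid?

180

Binding constraints: budget, production. The basis is B = [[3,6],[6,4]] with det -24.
Per unit increase in budget, x* moves by d = (-0.1667, 0.25).
The basis stays optimal until print ads reaches 0; allowable increase = 180 $k.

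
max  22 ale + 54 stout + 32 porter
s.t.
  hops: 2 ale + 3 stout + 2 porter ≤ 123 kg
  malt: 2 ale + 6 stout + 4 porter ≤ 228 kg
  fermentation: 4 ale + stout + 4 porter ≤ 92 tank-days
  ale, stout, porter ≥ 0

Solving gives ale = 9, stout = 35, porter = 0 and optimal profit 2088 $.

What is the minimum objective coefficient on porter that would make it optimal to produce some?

36

Binding: hops and malt. Non-binding: fermentation (21 unused).
Since fermentation is not tight, its dual is 0.
The binding rows give the dual system: 2·y_hops + 2·y_malt = 22 and 3·y_hops + 6·y_malt = 54.
→ y_hops = 4 and y_malt = 7.
porter enters the basis when its profit ≥ yᵀa₃ = 4·2 + 7·4 = 36.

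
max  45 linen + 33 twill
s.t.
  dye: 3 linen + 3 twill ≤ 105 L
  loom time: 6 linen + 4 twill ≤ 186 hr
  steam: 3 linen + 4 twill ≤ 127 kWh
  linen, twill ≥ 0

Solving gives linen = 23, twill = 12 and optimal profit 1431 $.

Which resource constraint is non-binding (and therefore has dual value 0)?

dye: 105/105 (binding)
loom time: 186/186 (binding)
steam: 117/127 (slack 10)
By complementary slackness, a constraint with positive slack has shadow price 0 → steam.

steam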